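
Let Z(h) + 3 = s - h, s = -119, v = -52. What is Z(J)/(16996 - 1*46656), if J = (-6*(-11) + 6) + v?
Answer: 71/14830 ≈ 0.0047876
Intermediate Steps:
J = 20 (J = (-6*(-11) + 6) - 52 = (66 + 6) - 52 = 72 - 52 = 20)
Z(h) = -122 - h (Z(h) = -3 + (-119 - h) = -122 - h)
Z(J)/(16996 - 1*46656) = (-122 - 1*20)/(16996 - 1*46656) = (-122 - 20)/(16996 - 46656) = -142/(-29660) = -142*(-1/29660) = 71/14830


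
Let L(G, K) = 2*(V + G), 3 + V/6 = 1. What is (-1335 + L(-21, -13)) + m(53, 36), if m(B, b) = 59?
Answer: -1342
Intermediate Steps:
V = -12 (V = -18 + 6*1 = -18 + 6 = -12)
L(G, K) = -24 + 2*G (L(G, K) = 2*(-12 + G) = -24 + 2*G)
(-1335 + L(-21, -13)) + m(53, 36) = (-1335 + (-24 + 2*(-21))) + 59 = (-1335 + (-24 - 42)) + 59 = (-1335 - 66) + 59 = -1401 + 59 = -1342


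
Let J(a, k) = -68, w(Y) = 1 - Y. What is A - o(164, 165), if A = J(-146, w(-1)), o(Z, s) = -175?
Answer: 107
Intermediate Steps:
A = -68
A - o(164, 165) = -68 - 1*(-175) = -68 + 175 = 107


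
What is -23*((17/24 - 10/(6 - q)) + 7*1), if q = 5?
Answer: 1265/24 ≈ 52.708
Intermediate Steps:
-23*((17/24 - 10/(6 - q)) + 7*1) = -23*((17/24 - 10/(6 - 1*5)) + 7*1) = -23*((17*(1/24) - 10/(6 - 5)) + 7) = -23*((17/24 - 10/1) + 7) = -23*((17/24 - 10*1) + 7) = -23*((17/24 - 10) + 7) = -23*(-223/24 + 7) = -23*(-55/24) = 1265/24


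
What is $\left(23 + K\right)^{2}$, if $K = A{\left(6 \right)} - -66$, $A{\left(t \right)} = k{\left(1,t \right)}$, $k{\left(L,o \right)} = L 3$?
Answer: $8464$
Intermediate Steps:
$k{\left(L,o \right)} = 3 L$
$A{\left(t \right)} = 3$ ($A{\left(t \right)} = 3 \cdot 1 = 3$)
$K = 69$ ($K = 3 - -66 = 3 + 66 = 69$)
$\left(23 + K\right)^{2} = \left(23 + 69\right)^{2} = 92^{2} = 8464$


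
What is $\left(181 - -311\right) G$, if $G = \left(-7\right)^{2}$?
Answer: $24108$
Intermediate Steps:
$G = 49$
$\left(181 - -311\right) G = \left(181 - -311\right) 49 = \left(181 + 311\right) 49 = 492 \cdot 49 = 24108$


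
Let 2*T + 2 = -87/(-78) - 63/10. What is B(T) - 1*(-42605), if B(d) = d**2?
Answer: 720242589/16900 ≈ 42618.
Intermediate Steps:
T = -467/130 (T = -1 + (-87/(-78) - 63/10)/2 = -1 + (-87*(-1/78) - 63*1/10)/2 = -1 + (29/26 - 63/10)/2 = -1 + (1/2)*(-337/65) = -1 - 337/130 = -467/130 ≈ -3.5923)
B(T) - 1*(-42605) = (-467/130)**2 - 1*(-42605) = 218089/16900 + 42605 = 720242589/16900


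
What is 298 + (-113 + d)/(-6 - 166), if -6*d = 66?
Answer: 12845/43 ≈ 298.72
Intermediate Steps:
d = -11 (d = -⅙*66 = -11)
298 + (-113 + d)/(-6 - 166) = 298 + (-113 - 11)/(-6 - 166) = 298 - 124/(-172) = 298 - 124*(-1/172) = 298 + 31/43 = 12845/43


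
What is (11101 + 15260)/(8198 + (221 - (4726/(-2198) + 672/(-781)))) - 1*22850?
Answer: -55051602338347/2409590564 ≈ -22847.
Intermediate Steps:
(11101 + 15260)/(8198 + (221 - (4726/(-2198) + 672/(-781)))) - 1*22850 = 26361/(8198 + (221 - (4726*(-1/2198) + 672*(-1/781)))) - 22850 = 26361/(8198 + (221 - (-2363/1099 - 672/781))) - 22850 = 26361/(8198 + (221 - 1*(-2584031/858319))) - 22850 = 26361/(8198 + (221 + 2584031/858319)) - 22850 = 26361/(8198 + 192272530/858319) - 22850 = 26361/(7228771692/858319) - 22850 = 26361*(858319/7228771692) - 22850 = 7542049053/2409590564 - 22850 = -55051602338347/2409590564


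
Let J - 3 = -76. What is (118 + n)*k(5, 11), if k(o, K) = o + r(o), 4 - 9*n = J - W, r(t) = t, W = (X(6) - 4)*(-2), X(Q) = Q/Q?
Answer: 11450/9 ≈ 1272.2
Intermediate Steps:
X(Q) = 1
J = -73 (J = 3 - 76 = -73)
W = 6 (W = (1 - 4)*(-2) = -3*(-2) = 6)
n = 83/9 (n = 4/9 - (-73 - 1*6)/9 = 4/9 - (-73 - 6)/9 = 4/9 - 1/9*(-79) = 4/9 + 79/9 = 83/9 ≈ 9.2222)
k(o, K) = 2*o (k(o, K) = o + o = 2*o)
(118 + n)*k(5, 11) = (118 + 83/9)*(2*5) = (1145/9)*10 = 11450/9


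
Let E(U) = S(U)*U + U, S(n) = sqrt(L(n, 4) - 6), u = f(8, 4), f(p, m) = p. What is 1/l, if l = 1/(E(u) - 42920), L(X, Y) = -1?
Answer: -42912 + 8*I*sqrt(7) ≈ -42912.0 + 21.166*I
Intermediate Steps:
u = 8
S(n) = I*sqrt(7) (S(n) = sqrt(-1 - 6) = sqrt(-7) = I*sqrt(7))
E(U) = U + I*U*sqrt(7) (E(U) = (I*sqrt(7))*U + U = I*U*sqrt(7) + U = U + I*U*sqrt(7))
l = 1/(-42912 + 8*I*sqrt(7)) (l = 1/(8*(1 + I*sqrt(7)) - 42920) = 1/((8 + 8*I*sqrt(7)) - 42920) = 1/(-42912 + 8*I*sqrt(7)) ≈ -2.3303e-5 - 1.15e-8*I)
1/l = 1/(-1341/57545006 - I*sqrt(7)/230180024)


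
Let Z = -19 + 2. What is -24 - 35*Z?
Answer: 571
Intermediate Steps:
Z = -17
-24 - 35*Z = -24 - 35*(-17) = -24 + 595 = 571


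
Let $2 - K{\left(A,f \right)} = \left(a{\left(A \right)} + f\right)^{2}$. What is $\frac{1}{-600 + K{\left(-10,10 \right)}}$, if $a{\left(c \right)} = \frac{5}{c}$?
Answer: $- \frac{4}{2753} \approx -0.001453$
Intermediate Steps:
$K{\left(A,f \right)} = 2 - \left(f + \frac{5}{A}\right)^{2}$ ($K{\left(A,f \right)} = 2 - \left(\frac{5}{A} + f\right)^{2} = 2 - \left(f + \frac{5}{A}\right)^{2}$)
$\frac{1}{-600 + K{\left(-10,10 \right)}} = \frac{1}{-600 + \left(2 - \frac{\left(5 - 100\right)^{2}}{100}\right)} = \frac{1}{-600 + \left(2 - \frac{\left(-95\right)^{2}}{100}\right)} = \frac{1}{-600 + \left(2 - \frac{1}{100} \cdot 9025\right)} = \frac{1}{-600 + \left(2 - \frac{361}{4}\right)} = \frac{1}{-600 - \frac{353}{4}} = \frac{1}{- \frac{2753}{4}} = - \frac{4}{2753}$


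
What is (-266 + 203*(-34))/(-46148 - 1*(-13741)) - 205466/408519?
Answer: -196330130/696782907 ≈ -0.28177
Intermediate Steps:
(-266 + 203*(-34))/(-46148 - 1*(-13741)) - 205466/408519 = (-266 - 6902)/(-46148 + 13741) - 205466*1/408519 = -7168/(-32407) - 10814/21501 = -7168*(-1/32407) - 10814/21501 = 7168/32407 - 10814/21501 = -196330130/696782907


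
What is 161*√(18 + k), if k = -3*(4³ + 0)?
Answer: 161*I*√174 ≈ 2123.7*I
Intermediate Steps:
k = -192 (k = -3*(64 + 0) = -3*64 = -192)
161*√(18 + k) = 161*√(18 - 192) = 161*√(-174) = 161*(I*√174) = 161*I*√174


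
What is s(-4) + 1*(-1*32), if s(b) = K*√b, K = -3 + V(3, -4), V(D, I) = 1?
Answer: -32 - 4*I ≈ -32.0 - 4.0*I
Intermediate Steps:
K = -2 (K = -3 + 1 = -2)
s(b) = -2*√b
s(-4) + 1*(-1*32) = -4*I + 1*(-1*32) = -4*I + 1*(-32) = -4*I - 32 = -32 - 4*I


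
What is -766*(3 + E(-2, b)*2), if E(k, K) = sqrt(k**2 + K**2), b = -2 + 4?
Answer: -2298 - 3064*sqrt(2) ≈ -6631.1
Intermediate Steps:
b = 2
E(k, K) = sqrt(K**2 + k**2)
-766*(3 + E(-2, b)*2) = -766*(3 + sqrt(2**2 + (-2)**2)*2) = -766*(3 + sqrt(4 + 4)*2) = -766*(3 + sqrt(8)*2) = -766*(3 + (2*sqrt(2))*2) = -766*(3 + 4*sqrt(2)) = -2298 - 3064*sqrt(2)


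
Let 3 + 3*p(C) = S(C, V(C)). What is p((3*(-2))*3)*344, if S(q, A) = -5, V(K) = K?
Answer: -2752/3 ≈ -917.33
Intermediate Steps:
p(C) = -8/3 (p(C) = -1 + (1/3)*(-5) = -1 - 5/3 = -8/3)
p((3*(-2))*3)*344 = -8/3*344 = -2752/3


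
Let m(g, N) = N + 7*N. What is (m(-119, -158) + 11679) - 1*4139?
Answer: 6276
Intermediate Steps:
m(g, N) = 8*N
(m(-119, -158) + 11679) - 1*4139 = (8*(-158) + 11679) - 1*4139 = (-1264 + 11679) - 4139 = 10415 - 4139 = 6276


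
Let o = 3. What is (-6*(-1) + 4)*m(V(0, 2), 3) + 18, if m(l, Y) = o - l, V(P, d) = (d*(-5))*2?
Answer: 248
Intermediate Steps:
V(P, d) = -10*d (V(P, d) = -5*d*2 = -10*d)
m(l, Y) = 3 - l
(-6*(-1) + 4)*m(V(0, 2), 3) + 18 = (-6*(-1) + 4)*(3 - (-10)*2) + 18 = (6 + 4)*(3 - 1*(-20)) + 18 = 10*(3 + 20) + 18 = 10*23 + 18 = 230 + 18 = 248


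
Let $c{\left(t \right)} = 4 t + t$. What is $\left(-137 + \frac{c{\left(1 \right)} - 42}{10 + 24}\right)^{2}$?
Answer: $\frac{22043025}{1156} \approx 19068.0$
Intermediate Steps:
$c{\left(t \right)} = 5 t$
$\left(-137 + \frac{c{\left(1 \right)} - 42}{10 + 24}\right)^{2} = \left(-137 + \frac{5 \cdot 1 - 42}{10 + 24}\right)^{2} = \left(-137 + \frac{5 - 42}{34}\right)^{2} = \left(-137 - \frac{37}{34}\right)^{2} = \left(- \frac{4695}{34}\right)^{2} = \frac{22043025}{1156}$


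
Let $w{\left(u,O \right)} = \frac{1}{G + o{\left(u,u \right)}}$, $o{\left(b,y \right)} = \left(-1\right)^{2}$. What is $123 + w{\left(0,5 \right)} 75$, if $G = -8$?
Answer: $\frac{786}{7} \approx 112.29$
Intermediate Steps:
$o{\left(b,y \right)} = 1$
$w{\left(u,O \right)} = - \frac{1}{7}$ ($w{\left(u,O \right)} = \frac{1}{-8 + 1} = \frac{1}{-7} = - \frac{1}{7}$)
$123 + w{\left(0,5 \right)} 75 = 123 - \frac{75}{7} = \frac{786}{7}$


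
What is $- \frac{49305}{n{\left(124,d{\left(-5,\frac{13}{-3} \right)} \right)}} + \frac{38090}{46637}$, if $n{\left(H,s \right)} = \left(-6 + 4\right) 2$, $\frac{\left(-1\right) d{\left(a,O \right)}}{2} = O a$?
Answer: $\frac{2299589645}{186548} \approx 12327.0$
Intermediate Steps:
$d{\left(a,O \right)} = - 2 O a$
$n{\left(H,s \right)} = -4$ ($n{\left(H,s \right)} = \left(-2\right) 2 = -4$)
$- \frac{49305}{n{\left(124,d{\left(-5,\frac{13}{-3} \right)} \right)}} + \frac{38090}{46637} = - \frac{49305}{-4} + \frac{38090}{46637} = \left(-49305\right) \left(- \frac{1}{4}\right) + 38090 \cdot \frac{1}{46637} = \frac{49305}{4} + \frac{38090}{46637} = \frac{2299589645}{186548}$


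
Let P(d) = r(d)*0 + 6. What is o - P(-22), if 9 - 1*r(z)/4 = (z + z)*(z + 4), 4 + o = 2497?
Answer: 2487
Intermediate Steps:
o = 2493 (o = -4 + 2497 = 2493)
r(z) = 36 - 8*z*(4 + z) (r(z) = 36 - 4*(z + z)*(z + 4) = 36 - 4*2*z*(4 + z) = 36 - 8*z*(4 + z))
P(d) = 6 (P(d) = (36 - 32*d - 8*d²)*0 + 6 = 0 + 6 = 6)
o - P(-22) = 2493 - 1*6 = 2493 - 6 = 2487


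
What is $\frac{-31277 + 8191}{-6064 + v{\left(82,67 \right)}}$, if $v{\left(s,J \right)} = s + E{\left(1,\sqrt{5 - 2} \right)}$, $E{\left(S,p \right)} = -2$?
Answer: $\frac{679}{176} \approx 3.858$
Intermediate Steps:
$v{\left(s,J \right)} = -2 + s$ ($v{\left(s,J \right)} = s - 2 = -2 + s$)
$\frac{-31277 + 8191}{-6064 + v{\left(82,67 \right)}} = \frac{-31277 + 8191}{-6064 + \left(-2 + 82\right)} = - \frac{23086}{-6064 + 80} = - \frac{23086}{-5984} = \left(-23086\right) \left(- \frac{1}{5984}\right) = \frac{679}{176}$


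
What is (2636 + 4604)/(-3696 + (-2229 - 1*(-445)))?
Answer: -181/137 ≈ -1.3212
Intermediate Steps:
(2636 + 4604)/(-3696 + (-2229 - 1*(-445))) = 7240/(-3696 + (-2229 + 445)) = 7240/(-3696 - 1784) = 7240/(-5480) = 7240*(-1/5480) = -181/137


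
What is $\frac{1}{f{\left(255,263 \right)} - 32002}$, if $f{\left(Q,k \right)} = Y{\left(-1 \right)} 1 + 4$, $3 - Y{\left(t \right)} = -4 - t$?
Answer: $- \frac{1}{31992} \approx -3.1258 \cdot 10^{-5}$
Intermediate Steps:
$Y{\left(t \right)} = 7 + t$ ($Y{\left(t \right)} = 3 - \left(-4 - t\right) = 3 + \left(4 + t\right) = 7 + t$)
$f{\left(Q,k \right)} = 10$ ($f{\left(Q,k \right)} = \left(7 - 1\right) 1 + 4 = 6 \cdot 1 + 4 = 6 + 4 = 10$)
$\frac{1}{f{\left(255,263 \right)} - 32002} = \frac{1}{10 - 32002} = \frac{1}{-31992} = - \frac{1}{31992}$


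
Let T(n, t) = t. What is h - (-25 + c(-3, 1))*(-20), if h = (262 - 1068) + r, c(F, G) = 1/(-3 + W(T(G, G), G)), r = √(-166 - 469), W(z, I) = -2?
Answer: -1310 + I*√635 ≈ -1310.0 + 25.199*I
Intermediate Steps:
r = I*√635 (r = √(-635) = I*√635 ≈ 25.199*I)
c(F, G) = -⅕ (c(F, G) = 1/(-3 - 2) = 1/(-5) = -⅕)
h = -806 + I*√635 (h = (262 - 1068) + I*√635 = -806 + I*√635 ≈ -806.0 + 25.199*I)
h - (-25 + c(-3, 1))*(-20) = (-806 + I*√635) - (-25 - ⅕)*(-20) = (-806 + I*√635) - (-126)*(-20)/5 = (-806 + I*√635) - 1*504 = (-806 + I*√635) - 504 = -1310 + I*√635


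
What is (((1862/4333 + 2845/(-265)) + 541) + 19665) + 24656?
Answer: 1471449521/32807 ≈ 44852.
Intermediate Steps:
(((1862/4333 + 2845/(-265)) + 541) + 19665) + 24656 = (((1862*(1/4333) + 2845*(-1/265)) + 541) + 19665) + 24656 = (((266/619 - 569/53) + 541) + 19665) + 24656 = ((-338113/32807 + 541) + 19665) + 24656 = (17410474/32807 + 19665) + 24656 = 662560129/32807 + 24656 = 1471449521/32807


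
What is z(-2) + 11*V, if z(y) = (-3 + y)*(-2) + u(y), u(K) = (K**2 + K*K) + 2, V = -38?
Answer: -398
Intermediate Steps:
u(K) = 2 + 2*K**2 (u(K) = (K**2 + K**2) + 2 = 2*K**2 + 2 = 2 + 2*K**2)
z(y) = 8 - 2*y + 2*y**2 (z(y) = (-3 + y)*(-2) + (2 + 2*y**2) = (6 - 2*y) + (2 + 2*y**2) = 8 - 2*y + 2*y**2)
z(-2) + 11*V = (8 - 2*(-2) + 2*(-2)**2) + 11*(-38) = (8 + 4 + 2*4) - 418 = (8 + 4 + 8) - 418 = 20 - 418 = -398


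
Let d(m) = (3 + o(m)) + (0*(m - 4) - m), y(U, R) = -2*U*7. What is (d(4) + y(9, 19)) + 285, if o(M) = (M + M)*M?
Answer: 190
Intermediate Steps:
o(M) = 2*M² (o(M) = (2*M)*M = 2*M²)
y(U, R) = -14*U
d(m) = 3 - m + 2*m² (d(m) = (3 + 2*m²) + (0*(m - 4) - m) = (3 + 2*m²) + (0*(-4 + m) - m) = (3 + 2*m²) + (0 - m) = (3 + 2*m²) - m = 3 - m + 2*m²)
(d(4) + y(9, 19)) + 285 = ((3 - 1*4 + 2*4²) - 14*9) + 285 = ((3 - 4 + 2*16) - 126) + 285 = ((3 - 4 + 32) - 126) + 285 = (31 - 126) + 285 = -95 + 285 = 190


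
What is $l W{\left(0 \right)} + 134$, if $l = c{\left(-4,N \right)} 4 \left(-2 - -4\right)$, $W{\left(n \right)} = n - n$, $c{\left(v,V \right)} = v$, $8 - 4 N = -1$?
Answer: $134$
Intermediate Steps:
$N = \frac{9}{4}$ ($N = 2 - - \frac{1}{4} = 2 + \frac{1}{4} = \frac{9}{4} \approx 2.25$)
$W{\left(n \right)} = 0$
$l = -32$ ($l = \left(-4\right) 4 \left(-2 - -4\right) = - 16 \left(-2 + 4\right) = \left(-16\right) 2 = -32$)
$l W{\left(0 \right)} + 134 = \left(-32\right) 0 + 134 = 0 + 134 = 134$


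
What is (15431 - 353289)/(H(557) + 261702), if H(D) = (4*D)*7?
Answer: -168929/138649 ≈ -1.2184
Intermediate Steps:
H(D) = 28*D
(15431 - 353289)/(H(557) + 261702) = (15431 - 353289)/(28*557 + 261702) = -337858/(15596 + 261702) = -337858/277298 = -337858*1/277298 = -168929/138649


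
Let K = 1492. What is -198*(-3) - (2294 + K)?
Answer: -3192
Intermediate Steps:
-198*(-3) - (2294 + K) = -198*(-3) - (2294 + 1492) = 594 - 1*3786 = 594 - 3786 = -3192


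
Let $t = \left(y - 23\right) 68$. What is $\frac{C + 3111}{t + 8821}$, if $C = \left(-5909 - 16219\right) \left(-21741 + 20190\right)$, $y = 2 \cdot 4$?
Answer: $\frac{34323639}{7801} \approx 4399.9$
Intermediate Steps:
$y = 8$
$t = -1020$ ($t = \left(8 - 23\right) 68 = \left(-15\right) 68 = -1020$)
$C = 34320528$ ($C = \left(-22128\right) \left(-1551\right) = 34320528$)
$\frac{C + 3111}{t + 8821} = \frac{34320528 + 3111}{-1020 + 8821} = \frac{34323639}{7801}$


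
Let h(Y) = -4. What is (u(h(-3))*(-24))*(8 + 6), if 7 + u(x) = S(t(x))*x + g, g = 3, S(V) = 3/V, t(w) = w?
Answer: 336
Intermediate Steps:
u(x) = -1 (u(x) = -7 + ((3/x)*x + 3) = -7 + (3 + 3) = -7 + 6 = -1)
(u(h(-3))*(-24))*(8 + 6) = (-1*(-24))*(8 + 6) = 24*14 = 336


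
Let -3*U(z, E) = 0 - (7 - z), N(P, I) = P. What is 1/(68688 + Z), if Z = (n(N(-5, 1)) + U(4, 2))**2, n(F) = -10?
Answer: 1/68769 ≈ 1.4541e-5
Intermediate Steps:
U(z, E) = 7/3 - z/3 (U(z, E) = -(0 - (7 - z))/3 = -(0 + (-7 + z))/3 = -(-7 + z)/3 = 7/3 - z/3)
Z = 81 (Z = (-10 + (7/3 - 1/3*4))**2 = (-10 + (7/3 - 4/3))**2 = (-10 + 1)**2 = (-9)**2 = 81)
1/(68688 + Z) = 1/(68688 + 81) = 1/68769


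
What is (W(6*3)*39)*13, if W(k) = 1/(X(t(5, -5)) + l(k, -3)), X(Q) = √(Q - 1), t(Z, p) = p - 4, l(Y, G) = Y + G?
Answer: 1521/47 - 507*I*√10/235 ≈ 32.362 - 6.8224*I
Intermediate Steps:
l(Y, G) = G + Y
t(Z, p) = -4 + p
X(Q) = √(-1 + Q)
W(k) = 1/(-3 + k + I*√10) (W(k) = 1/(√(-1 + (-4 - 5)) + (-3 + k)) = 1/(√(-1 - 9) + (-3 + k)) = 1/(√(-10) + (-3 + k)) = 1/(I*√10 + (-3 + k)) = 1/(-3 + k + I*√10))
(W(6*3)*39)*13 = (39/(-3 + 6*3 + I*√10))*13 = (39/(-3 + 18 + I*√10))*13 = (39/(15 + I*√10))*13 = 507/(15 + I*√10)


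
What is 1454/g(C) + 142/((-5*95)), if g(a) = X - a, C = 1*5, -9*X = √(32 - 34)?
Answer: 2*(-71*√2 + 3111120*I)/(475*(√2 - 45*I)) ≈ -290.81 + 9.1299*I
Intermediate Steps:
X = -I*√2/9 (X = -√(32 - 34)/9 = -I*√2/9 ≈ -0.15713*I)
C = 5
g(a) = -a - I*√2/9 (g(a) = -I*√2/9 - a = -a - I*√2/9)
1454/g(C) + 142/((-5*95)) = 1454/(-1*5 - I*√2/9) + 142/((-5*95)) = 1454/(-5 - I*√2/9) + 142/(-475) = 1454/(-5 - I*√2/9) + 142*(-1/475) = 1454/(-5 - I*√2/9) - 142/475 = -142/475 + 1454/(-5 - I*√2/9)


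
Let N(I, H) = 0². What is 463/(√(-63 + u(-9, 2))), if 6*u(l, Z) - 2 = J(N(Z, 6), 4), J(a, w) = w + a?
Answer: -463*I*√62/62 ≈ -58.801*I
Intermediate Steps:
N(I, H) = 0
J(a, w) = a + w
u(l, Z) = 1 (u(l, Z) = ⅓ + (0 + 4)/6 = ⅓ + (⅙)*4 = ⅓ + ⅔ = 1)
463/(√(-63 + u(-9, 2))) = 463/(√(-63 + 1)) = 463/(√(-62)) = 463/((I*√62)) = 463*(-I*√62/62) = -463*I*√62/62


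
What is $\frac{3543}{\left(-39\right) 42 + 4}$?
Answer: $- \frac{3543}{1634} \approx -2.1683$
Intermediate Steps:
$\frac{3543}{\left(-39\right) 42 + 4} = \frac{3543}{-1638 + 4} = \frac{3543}{-1634} = 3543 \left(- \frac{1}{1634}\right) = - \frac{3543}{1634}$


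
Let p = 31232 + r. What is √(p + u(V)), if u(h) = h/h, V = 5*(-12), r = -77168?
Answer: I*√45935 ≈ 214.32*I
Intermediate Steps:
V = -60
u(h) = 1
p = -45936 (p = 31232 - 77168 = -45936)
√(p + u(V)) = √(-45936 + 1) = √(-45935) = I*√45935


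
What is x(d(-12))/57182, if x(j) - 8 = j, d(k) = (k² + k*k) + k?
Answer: 142/28591 ≈ 0.0049666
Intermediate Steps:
d(k) = k + 2*k² (d(k) = (k² + k²) + k = 2*k² + k = k + 2*k²)
x(j) = 8 + j
x(d(-12))/57182 = (8 - 12*(1 + 2*(-12)))/57182 = (8 - 12*(1 - 24))*(1/57182) = (8 - 12*(-23))*(1/57182) = (8 + 276)*(1/57182) = 284*(1/57182) = 142/28591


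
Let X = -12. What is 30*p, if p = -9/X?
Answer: 45/2 ≈ 22.500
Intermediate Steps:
p = 3/4 (p = -9/(-12) = -9*(-1/12) = 3/4 ≈ 0.75000)
30*p = 30*(3/4) = 45/2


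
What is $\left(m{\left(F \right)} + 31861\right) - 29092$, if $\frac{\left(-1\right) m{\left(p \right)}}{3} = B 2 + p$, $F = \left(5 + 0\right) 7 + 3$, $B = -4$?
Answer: $2679$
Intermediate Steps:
$F = 38$ ($F = 5 \cdot 7 + 3 = 35 + 3 = 38$)
$m{\left(p \right)} = 24 - 3 p$ ($m{\left(p \right)} = - 3 \left(\left(-4\right) 2 + p\right) = - 3 \left(-8 + p\right) = 24 - 3 p$)
$\left(m{\left(F \right)} + 31861\right) - 29092 = \left(\left(24 - 114\right) + 31861\right) - 29092 = \left(-90 + 31861\right) - 29092 = 31771 - 29092 = 2679$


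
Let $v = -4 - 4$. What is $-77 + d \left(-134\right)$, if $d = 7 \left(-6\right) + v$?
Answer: $6623$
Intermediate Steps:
$v = -8$
$d = -50$ ($d = 7 \left(-6\right) - 8 = -42 - 8 = -50$)
$-77 + d \left(-134\right) = -77 - -6700 = -77 + 6700 = 6623$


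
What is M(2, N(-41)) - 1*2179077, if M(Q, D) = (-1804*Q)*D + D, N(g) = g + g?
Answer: -1883303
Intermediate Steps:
N(g) = 2*g
M(Q, D) = D - 1804*D*Q (M(Q, D) = -1804*D*Q + D = D - 1804*D*Q)
M(2, N(-41)) - 1*2179077 = (2*(-41))*(1 - 1804*2) - 1*2179077 = -82*(1 - 3608) - 2179077 = -82*(-3607) - 2179077 = 295774 - 2179077 = -1883303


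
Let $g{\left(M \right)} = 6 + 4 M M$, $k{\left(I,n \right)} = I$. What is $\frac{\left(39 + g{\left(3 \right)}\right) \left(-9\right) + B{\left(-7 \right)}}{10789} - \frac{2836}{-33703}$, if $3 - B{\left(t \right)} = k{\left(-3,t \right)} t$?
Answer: $\frac{5421463}{363621667} \approx 0.01491$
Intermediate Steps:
$g{\left(M \right)} = 6 + 4 M^{2}$
$B{\left(t \right)} = 3 + 3 t$ ($B{\left(t \right)} = 3 - - 3 t = 3 + 3 t$)
$\frac{\left(39 + g{\left(3 \right)}\right) \left(-9\right) + B{\left(-7 \right)}}{10789} - \frac{2836}{-33703} = \frac{\left(39 + \left(6 + 4 \cdot 3^{2}\right)\right) \left(-9\right) + \left(3 + 3 \left(-7\right)\right)}{10789} - \frac{2836}{-33703} = \left(\left(39 + \left(6 + 4 \cdot 9\right)\right) \left(-9\right) + \left(3 - 21\right)\right) \frac{1}{10789} - - \frac{2836}{33703} = \left(\left(39 + \left(6 + 36\right)\right) \left(-9\right) - 18\right) \frac{1}{10789} + \frac{2836}{33703} = \left(\left(39 + 42\right) \left(-9\right) - 18\right) \frac{1}{10789} + \frac{2836}{33703} = \left(81 \left(-9\right) - 18\right) \frac{1}{10789} + \frac{2836}{33703} = \left(-729 - 18\right) \frac{1}{10789} + \frac{2836}{33703} = \left(-747\right) \frac{1}{10789} + \frac{2836}{33703} = - \frac{747}{10789} + \frac{2836}{33703} = \frac{5421463}{363621667}$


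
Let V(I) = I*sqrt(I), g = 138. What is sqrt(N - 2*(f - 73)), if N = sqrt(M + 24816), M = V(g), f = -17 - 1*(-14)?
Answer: sqrt(152 + sqrt(6)*sqrt(4136 + 23*sqrt(138))) ≈ 17.737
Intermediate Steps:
f = -3 (f = -17 + 14 = -3)
V(I) = I**(3/2)
M = 138*sqrt(138) (M = 138**(3/2) = 138*sqrt(138) ≈ 1621.1)
N = sqrt(24816 + 138*sqrt(138)) (N = sqrt(138*sqrt(138) + 24816) = sqrt(24816 + 138*sqrt(138)) ≈ 162.59)
sqrt(N - 2*(f - 73)) = sqrt(sqrt(24816 + 138*sqrt(138)) - 2*(-3 - 73)) = sqrt(sqrt(24816 + 138*sqrt(138)) - 2*(-76)) = sqrt(sqrt(24816 + 138*sqrt(138)) + 152) = sqrt(152 + sqrt(24816 + 138*sqrt(138)))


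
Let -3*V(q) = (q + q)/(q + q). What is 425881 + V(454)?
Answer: 1277642/3 ≈ 4.2588e+5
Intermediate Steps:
V(q) = -⅓ (V(q) = -(q + q)/(3*(q + q)) = -2*q/(3*(2*q)) = -2*q*1/(2*q)/3 = -⅓*1 = -⅓)
425881 + V(454) = 425881 - ⅓ = 1277642/3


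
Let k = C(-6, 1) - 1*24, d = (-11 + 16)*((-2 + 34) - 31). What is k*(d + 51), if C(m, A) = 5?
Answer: -1064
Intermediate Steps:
d = 5 (d = 5*(32 - 31) = 5*1 = 5)
k = -19 (k = 5 - 1*24 = 5 - 24 = -19)
k*(d + 51) = -19*(5 + 51) = -19*56 = -1064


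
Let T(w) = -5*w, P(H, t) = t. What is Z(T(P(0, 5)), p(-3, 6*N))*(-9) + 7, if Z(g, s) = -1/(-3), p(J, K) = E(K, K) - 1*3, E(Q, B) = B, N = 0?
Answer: 4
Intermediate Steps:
p(J, K) = -3 + K (p(J, K) = K - 1*3 = K - 3 = -3 + K)
Z(g, s) = 1/3 (Z(g, s) = -1*(-1/3) = 1/3)
Z(T(P(0, 5)), p(-3, 6*N))*(-9) + 7 = (1/3)*(-9) + 7 = -3 + 7 = 4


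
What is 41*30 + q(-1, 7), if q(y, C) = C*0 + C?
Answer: 1237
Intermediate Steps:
q(y, C) = C (q(y, C) = 0 + C = C)
41*30 + q(-1, 7) = 41*30 + 7 = 1230 + 7 = 1237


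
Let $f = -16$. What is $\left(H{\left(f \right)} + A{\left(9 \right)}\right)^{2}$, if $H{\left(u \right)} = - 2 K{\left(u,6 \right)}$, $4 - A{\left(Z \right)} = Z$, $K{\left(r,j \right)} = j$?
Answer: $289$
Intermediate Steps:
$A{\left(Z \right)} = 4 - Z$
$H{\left(u \right)} = -12$ ($H{\left(u \right)} = \left(-2\right) 6 = -12$)
$\left(H{\left(f \right)} + A{\left(9 \right)}\right)^{2} = \left(-12 + \left(4 - 9\right)\right)^{2} = \left(-12 - 5\right)^{2} = \left(-17\right)^{2} = 289$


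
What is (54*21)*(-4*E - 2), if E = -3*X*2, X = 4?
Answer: 106596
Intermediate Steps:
E = -24 (E = -3*4*2 = -12*2 = -24)
(54*21)*(-4*E - 2) = (54*21)*(-4*(-24) - 2) = 1134*(96 - 2) = 1134*94 = 106596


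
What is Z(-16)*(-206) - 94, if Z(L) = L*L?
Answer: -52830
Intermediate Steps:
Z(L) = L²
Z(-16)*(-206) - 94 = (-16)²*(-206) - 94 = 256*(-206) - 94 = -52736 - 94 = -52830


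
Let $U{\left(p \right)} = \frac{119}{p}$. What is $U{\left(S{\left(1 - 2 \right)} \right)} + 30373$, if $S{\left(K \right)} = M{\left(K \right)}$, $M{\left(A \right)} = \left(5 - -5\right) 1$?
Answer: $\frac{303849}{10} \approx 30385.0$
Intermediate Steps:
$M{\left(A \right)} = 10$ ($M{\left(A \right)} = \left(5 + 5\right) 1 = 10 \cdot 1 = 10$)
$S{\left(K \right)} = 10$
$U{\left(S{\left(1 - 2 \right)} \right)} + 30373 = \frac{119}{10} + 30373 = \frac{303849}{10}$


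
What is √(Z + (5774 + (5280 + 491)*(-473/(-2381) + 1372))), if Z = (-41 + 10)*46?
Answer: √44918499882983/2381 ≈ 2814.8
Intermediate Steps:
Z = -1426 (Z = -31*46 = -1426)
√(Z + (5774 + (5280 + 491)*(-473/(-2381) + 1372))) = √(-1426 + (5774 + (5280 + 491)*(-473/(-2381) + 1372))) = √(-1426 + (5774 + 5771*(-473*(-1/2381) + 1372))) = √(-1426 + (5774 + 5771*(473/2381 + 1372))) = √(-1426 + (5774 + 5771*(3267205/2381))) = √(-1426 + (5774 + 18855040055/2381)) = √(-1426 + 18868787949/2381) = √(18865392643/2381) = √44918499882983/2381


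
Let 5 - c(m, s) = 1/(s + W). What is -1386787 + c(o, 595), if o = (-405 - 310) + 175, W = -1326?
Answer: -1013737641/731 ≈ -1.3868e+6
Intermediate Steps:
o = -540 (o = -715 + 175 = -540)
c(m, s) = 5 - 1/(-1326 + s) (c(m, s) = 5 - 1/(s - 1326) = 5 - 1/(-1326 + s))
-1386787 + c(o, 595) = -1386787 + (-6631 + 5*595)/(-1326 + 595) = -1386787 + (-6631 + 2975)/(-731) = -1386787 - 1/731*(-3656) = -1386787 + 3656/731 = -1013737641/731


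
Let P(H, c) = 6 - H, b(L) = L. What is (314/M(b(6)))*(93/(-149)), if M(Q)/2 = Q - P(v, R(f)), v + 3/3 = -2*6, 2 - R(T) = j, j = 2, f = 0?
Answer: 14601/1937 ≈ 7.5379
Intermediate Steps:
R(T) = 0 (R(T) = 2 - 1*2 = 2 - 2 = 0)
v = -13 (v = -1 - 2*6 = -1 - 12 = -13)
M(Q) = -38 + 2*Q (M(Q) = 2*(Q - (6 - 1*(-13))) = 2*(Q - (6 + 13)) = 2*(Q - 1*19) = 2*(Q - 19) = 2*(-19 + Q) = -38 + 2*Q)
(314/M(b(6)))*(93/(-149)) = (314/(-38 + 2*6))*(93/(-149)) = (314/(-38 + 12))*(93*(-1/149)) = (314/(-26))*(-93/149) = (314*(-1/26))*(-93/149) = -157/13*(-93/149) = 14601/1937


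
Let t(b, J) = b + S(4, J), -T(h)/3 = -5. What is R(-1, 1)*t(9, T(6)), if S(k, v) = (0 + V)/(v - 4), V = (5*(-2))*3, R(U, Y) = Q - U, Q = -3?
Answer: -138/11 ≈ -12.545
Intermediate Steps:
R(U, Y) = -3 - U
V = -30 (V = -10*3 = -30)
S(k, v) = -30/(-4 + v) (S(k, v) = (0 - 30)/(v - 4) = -30/(-4 + v))
T(h) = 15 (T(h) = -3*(-5) = 15)
t(b, J) = b - 30/(-4 + J)
R(-1, 1)*t(9, T(6)) = (-3 - 1*(-1))*((-30 + 9*(-4 + 15))/(-4 + 15)) = (-3 + 1)*((-30 + 9*11)/11) = -2*(-30 + 99)/11 = -2*69/11 = -138/11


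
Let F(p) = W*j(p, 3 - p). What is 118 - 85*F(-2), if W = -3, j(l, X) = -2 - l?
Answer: 118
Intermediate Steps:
F(p) = 6 + 3*p (F(p) = -3*(-2 - p) = 6 + 3*p)
118 - 85*F(-2) = 118 - 85*(6 + 3*(-2)) = 118 - 85*(6 - 6) = 118 - 85*0 = 118 + 0 = 118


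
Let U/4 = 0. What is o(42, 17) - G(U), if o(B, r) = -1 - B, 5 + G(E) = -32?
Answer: -6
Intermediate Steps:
U = 0 (U = 4*0 = 0)
G(E) = -37 (G(E) = -5 - 32 = -37)
o(42, 17) - G(U) = (-1 - 1*42) - 1*(-37) = (-1 - 42) + 37 = -43 + 37 = -6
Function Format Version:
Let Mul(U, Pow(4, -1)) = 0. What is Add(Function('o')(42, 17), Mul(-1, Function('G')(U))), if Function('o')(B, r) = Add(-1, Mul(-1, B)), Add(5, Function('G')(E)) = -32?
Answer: -6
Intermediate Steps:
U = 0 (U = Mul(4, 0) = 0)
Function('G')(E) = -37 (Function('G')(E) = Add(-5, -32) = -37)
Add(Function('o')(42, 17), Mul(-1, Function('G')(U))) = Add(Add(-1, Mul(-1, 42)), Mul(-1, -37)) = Add(Add(-1, -42), 37) = Add(-43, 37) = -6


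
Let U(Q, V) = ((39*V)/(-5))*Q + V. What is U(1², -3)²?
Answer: 10404/25 ≈ 416.16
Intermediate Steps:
U(Q, V) = V - 39*Q*V/5 (U(Q, V) = ((39*V)*(-⅕))*Q + V = (-39*V/5)*Q + V = -39*Q*V/5 + V = V - 39*Q*V/5)
U(1², -3)² = ((⅕)*(-3)*(5 - 39*1²))² = ((⅕)*(-3)*(5 - 39*1))² = ((⅕)*(-3)*(5 - 39))² = ((⅕)*(-3)*(-34))² = (102/5)² = 10404/25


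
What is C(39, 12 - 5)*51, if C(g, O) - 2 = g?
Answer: 2091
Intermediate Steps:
C(g, O) = 2 + g
C(39, 12 - 5)*51 = (2 + 39)*51 = 41*51 = 2091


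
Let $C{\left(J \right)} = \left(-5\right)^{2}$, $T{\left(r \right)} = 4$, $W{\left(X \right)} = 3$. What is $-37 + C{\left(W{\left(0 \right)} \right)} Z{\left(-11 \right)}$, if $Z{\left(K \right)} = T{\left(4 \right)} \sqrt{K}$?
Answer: $-37 + 100 i \sqrt{11} \approx -37.0 + 331.66 i$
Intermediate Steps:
$C{\left(J \right)} = 25$
$Z{\left(K \right)} = 4 \sqrt{K}$
$-37 + C{\left(W{\left(0 \right)} \right)} Z{\left(-11 \right)} = -37 + 25 \cdot 4 \sqrt{-11} = -37 + 25 \cdot 4 i \sqrt{11} = -37 + 100 i \sqrt{11}$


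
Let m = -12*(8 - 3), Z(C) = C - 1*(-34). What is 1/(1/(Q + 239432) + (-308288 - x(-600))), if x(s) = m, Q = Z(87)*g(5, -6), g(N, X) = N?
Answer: -240037/73986124435 ≈ -3.2444e-6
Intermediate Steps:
Z(C) = 34 + C (Z(C) = C + 34 = 34 + C)
Q = 605 (Q = (34 + 87)*5 = 121*5 = 605)
m = -60 (m = -12*5 = -60)
x(s) = -60
1/(1/(Q + 239432) + (-308288 - x(-600))) = 1/(1/(605 + 239432) + (-308288 - 1*(-60))) = 1/(1/240037 + (-308288 + 60)) = 1/(1/240037 - 308228) = 1/(-73986124435/240037) = -240037/73986124435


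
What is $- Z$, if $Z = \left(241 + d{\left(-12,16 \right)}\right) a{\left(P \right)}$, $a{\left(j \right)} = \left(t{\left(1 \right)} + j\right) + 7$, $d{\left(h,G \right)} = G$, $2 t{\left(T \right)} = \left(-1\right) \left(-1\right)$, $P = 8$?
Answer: $- \frac{7967}{2} \approx -3983.5$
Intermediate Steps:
$t{\left(T \right)} = \frac{1}{2}$ ($t{\left(T \right)} = \frac{\left(-1\right) \left(-1\right)}{2} = \frac{1}{2} \cdot 1 = \frac{1}{2}$)
$a{\left(j \right)} = \frac{15}{2} + j$ ($a{\left(j \right)} = \left(\frac{1}{2} + j\right) + 7 = \frac{15}{2} + j$)
$Z = \frac{7967}{2}$ ($Z = \left(241 + 16\right) \left(\frac{15}{2} + 8\right) = 257 \cdot \frac{31}{2} = \frac{7967}{2} \approx 3983.5$)
$- Z = \left(-1\right) \frac{7967}{2} = - \frac{7967}{2}$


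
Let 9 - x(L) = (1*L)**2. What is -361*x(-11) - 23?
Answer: 40409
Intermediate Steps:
x(L) = 9 - L**2 (x(L) = 9 - (1*L)**2 = 9 - L**2)
-361*x(-11) - 23 = -361*(9 - 1*(-11)**2) - 23 = -361*(9 - 1*121) - 23 = -361*(9 - 121) - 23 = -361*(-112) - 23 = 40432 - 23 = 40409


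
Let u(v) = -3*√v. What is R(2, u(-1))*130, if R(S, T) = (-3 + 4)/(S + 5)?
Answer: 130/7 ≈ 18.571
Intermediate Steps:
R(S, T) = 1/(5 + S)
R(2, u(-1))*130 = 130/(5 + 2) = 130/7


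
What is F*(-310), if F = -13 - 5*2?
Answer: 7130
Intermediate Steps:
F = -23 (F = -13 - 10 = -23)
F*(-310) = -23*(-310) = 7130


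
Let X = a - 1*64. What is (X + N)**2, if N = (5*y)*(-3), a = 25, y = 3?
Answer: 7056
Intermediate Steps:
X = -39 (X = 25 - 1*64 = 25 - 64 = -39)
N = -45 (N = (5*3)*(-3) = 15*(-3) = -45)
(X + N)**2 = (-39 - 45)**2 = (-84)**2 = 7056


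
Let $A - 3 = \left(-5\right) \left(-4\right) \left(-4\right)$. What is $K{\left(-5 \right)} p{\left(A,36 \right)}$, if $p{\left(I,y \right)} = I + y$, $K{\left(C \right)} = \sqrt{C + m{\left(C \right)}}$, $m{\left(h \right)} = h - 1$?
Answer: $- 41 i \sqrt{11} \approx - 135.98 i$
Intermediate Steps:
$A = -77$ ($A = 3 + \left(-5\right) \left(-4\right) \left(-4\right) = 3 + 20 \left(-4\right) = 3 - 80 = -77$)
$m{\left(h \right)} = -1 + h$
$K{\left(C \right)} = \sqrt{-1 + 2 C}$ ($K{\left(C \right)} = \sqrt{C + \left(-1 + C\right)} = \sqrt{-1 + 2 C}$)
$K{\left(-5 \right)} p{\left(A,36 \right)} = \sqrt{-1 + 2 \left(-5\right)} \left(-77 + 36\right) = \sqrt{-1 - 10} \left(-41\right) = \sqrt{-11} \left(-41\right) = i \sqrt{11} \left(-41\right) = - 41 i \sqrt{11}$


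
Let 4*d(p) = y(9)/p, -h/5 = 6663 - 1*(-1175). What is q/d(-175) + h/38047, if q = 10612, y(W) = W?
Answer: -282628687510/342423 ≈ -8.2538e+5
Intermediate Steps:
h = -39190 (h = -5*(6663 - 1*(-1175)) = -5*(6663 + 1175) = -5*7838 = -39190)
d(p) = 9/(4*p) (d(p) = (9/p)/4 = 9/(4*p))
q/d(-175) + h/38047 = 10612/(((9/4)/(-175))) - 39190/38047 = 10612/(((9/4)*(-1/175))) - 39190*1/38047 = 10612/(-9/700) - 39190/38047 = 10612*(-700/9) - 39190/38047 = -7428400/9 - 39190/38047 = -282628687510/342423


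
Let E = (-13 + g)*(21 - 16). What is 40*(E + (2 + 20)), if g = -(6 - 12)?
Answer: -520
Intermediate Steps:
g = 6 (g = -1*(-6) = 6)
E = -35 (E = (-13 + 6)*(21 - 16) = -7*5 = -35)
40*(E + (2 + 20)) = 40*(-35 + (2 + 20)) = 40*(-35 + 22) = 40*(-13) = -520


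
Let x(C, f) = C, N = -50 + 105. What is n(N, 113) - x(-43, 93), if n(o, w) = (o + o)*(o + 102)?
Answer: 17313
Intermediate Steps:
N = 55
n(o, w) = 2*o*(102 + o) (n(o, w) = (2*o)*(102 + o) = 2*o*(102 + o))
n(N, 113) - x(-43, 93) = 2*55*(102 + 55) - 1*(-43) = 2*55*157 + 43 = 17270 + 43 = 17313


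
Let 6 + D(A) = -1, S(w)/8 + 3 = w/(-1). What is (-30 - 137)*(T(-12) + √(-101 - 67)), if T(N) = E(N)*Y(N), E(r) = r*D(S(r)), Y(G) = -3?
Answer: 42084 - 334*I*√42 ≈ 42084.0 - 2164.6*I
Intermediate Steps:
S(w) = -24 - 8*w (S(w) = -24 + 8*(w/(-1)) = -24 + 8*(w*(-1)) = -24 + 8*(-w) = -24 - 8*w)
D(A) = -7 (D(A) = -6 - 1 = -7)
E(r) = -7*r (E(r) = r*(-7) = -7*r)
T(N) = 21*N (T(N) = -7*N*(-3) = 21*N)
(-30 - 137)*(T(-12) + √(-101 - 67)) = (-30 - 137)*(21*(-12) + √(-101 - 67)) = -167*(-252 + √(-168)) = -167*(-252 + 2*I*√42) = 42084 - 334*I*√42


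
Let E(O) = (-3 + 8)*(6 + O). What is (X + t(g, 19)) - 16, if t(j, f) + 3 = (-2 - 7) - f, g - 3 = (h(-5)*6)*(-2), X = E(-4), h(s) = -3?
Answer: -37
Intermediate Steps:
E(O) = 30 + 5*O (E(O) = 5*(6 + O) = 30 + 5*O)
X = 10 (X = 30 + 5*(-4) = 30 - 20 = 10)
g = 39 (g = 3 - 3*6*(-2) = 3 - 18*(-2) = 3 + 36 = 39)
t(j, f) = -12 - f (t(j, f) = -3 + ((-2 - 7) - f) = -3 + (-9 - f) = -12 - f)
(X + t(g, 19)) - 16 = (10 + (-12 - 1*19)) - 16 = (10 + (-12 - 19)) - 16 = (10 - 31) - 16 = -21 - 16 = -37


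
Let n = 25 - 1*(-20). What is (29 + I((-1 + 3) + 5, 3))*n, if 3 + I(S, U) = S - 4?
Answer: 1305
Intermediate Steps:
I(S, U) = -7 + S (I(S, U) = -3 + (S - 4) = -3 + (-4 + S) = -7 + S)
n = 45 (n = 25 + 20 = 45)
(29 + I((-1 + 3) + 5, 3))*n = (29 + (-7 + ((-1 + 3) + 5)))*45 = (29 + (-7 + (2 + 5)))*45 = (29 + (-7 + 7))*45 = (29 + 0)*45 = 29*45 = 1305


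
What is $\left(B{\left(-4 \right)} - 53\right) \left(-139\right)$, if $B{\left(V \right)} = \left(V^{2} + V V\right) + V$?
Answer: $3475$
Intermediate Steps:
$B{\left(V \right)} = V + 2 V^{2}$ ($B{\left(V \right)} = \left(V^{2} + V^{2}\right) + V = 2 V^{2} + V = V + 2 V^{2}$)
$\left(B{\left(-4 \right)} - 53\right) \left(-139\right) = \left(- 4 \left(1 + 2 \left(-4\right)\right) - 53\right) \left(-139\right) = \left(- 4 \left(1 - 8\right) - 53\right) \left(-139\right) = \left(\left(-4\right) \left(-7\right) - 53\right) \left(-139\right) = \left(28 - 53\right) \left(-139\right) = \left(-25\right) \left(-139\right) = 3475$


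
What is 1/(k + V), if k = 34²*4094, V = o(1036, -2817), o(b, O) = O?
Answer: 1/4729847 ≈ 2.1142e-7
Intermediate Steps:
V = -2817
k = 4732664 (k = 1156*4094 = 4732664)
1/(k + V) = 1/(4732664 - 2817) = 1/4729847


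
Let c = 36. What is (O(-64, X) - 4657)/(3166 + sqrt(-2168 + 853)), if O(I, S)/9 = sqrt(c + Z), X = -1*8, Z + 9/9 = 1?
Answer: -14573098/10024871 + 4603*I*sqrt(1315)/10024871 ≈ -1.4537 + 0.01665*I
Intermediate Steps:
Z = 0 (Z = -1 + 1 = 0)
X = -8
O(I, S) = 54 (O(I, S) = 9*sqrt(36 + 0) = 9*sqrt(36) = 9*6 = 54)
(O(-64, X) - 4657)/(3166 + sqrt(-2168 + 853)) = (54 - 4657)/(3166 + sqrt(-2168 + 853)) = -4603/(3166 + sqrt(-1315)) = -4603/(3166 + I*sqrt(1315))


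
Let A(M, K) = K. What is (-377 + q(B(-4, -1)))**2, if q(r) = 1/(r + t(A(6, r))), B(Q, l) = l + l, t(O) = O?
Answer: 2277081/16 ≈ 1.4232e+5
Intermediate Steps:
B(Q, l) = 2*l
q(r) = 1/(2*r) (q(r) = 1/(r + r) = 1/(2*r))
(-377 + q(B(-4, -1)))**2 = (-377 + 1/(2*((2*(-1)))))**2 = (-377 + (1/2)/(-2))**2 = (-377 + (1/2)*(-1/2))**2 = (-377 - 1/4)**2 = (-1509/4)**2 = 2277081/16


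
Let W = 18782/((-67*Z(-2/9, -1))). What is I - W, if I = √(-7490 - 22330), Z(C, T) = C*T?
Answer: 84519/67 + 2*I*√7455 ≈ 1261.5 + 172.68*I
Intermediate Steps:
I = 2*I*√7455 (I = √(-29820) = 2*I*√7455 ≈ 172.68*I)
W = -84519/67 (W = 18782/((-67*(-2/9)*(-1))) = 18782/((-67*(-2*⅑)*(-1))) = 18782/((-(-134)*(-1)/9)) = 18782/((-67*2/9)) = 18782/(-134/9) = 18782*(-9/134) = -84519/67 ≈ -1261.5)
I - W = 2*I*√7455 - 1*(-84519/67) = 2*I*√7455 + 84519/67 = 84519/67 + 2*I*√7455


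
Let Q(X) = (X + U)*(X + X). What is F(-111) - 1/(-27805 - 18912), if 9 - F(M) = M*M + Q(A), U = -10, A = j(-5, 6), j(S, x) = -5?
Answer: -582187253/46717 ≈ -12462.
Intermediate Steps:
A = -5
Q(X) = 2*X*(-10 + X) (Q(X) = (X - 10)*(X + X) = (-10 + X)*(2*X) = 2*X*(-10 + X))
F(M) = -141 - M² (F(M) = 9 - (M*M + 2*(-5)*(-10 - 5)) = 9 - (M² + 2*(-5)*(-15)) = 9 - (M² + 150) = 9 - (150 + M²) = 9 + (-150 - M²) = -141 - M²)
F(-111) - 1/(-27805 - 18912) = (-141 - 1*(-111)²) - 1/(-27805 - 18912) = (-141 - 1*12321) - 1/(-46717) = (-141 - 12321) - 1*(-1/46717) = -12462 + 1/46717 = -582187253/46717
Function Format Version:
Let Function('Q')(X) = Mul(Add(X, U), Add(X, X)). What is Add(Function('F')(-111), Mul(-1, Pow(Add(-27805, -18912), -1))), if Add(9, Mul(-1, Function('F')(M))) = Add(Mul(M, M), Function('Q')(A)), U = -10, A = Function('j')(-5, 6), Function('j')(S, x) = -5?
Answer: Rational(-582187253, 46717) ≈ -12462.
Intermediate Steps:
A = -5
Function('Q')(X) = Mul(2, X, Add(-10, X)) (Function('Q')(X) = Mul(Add(X, -10), Add(X, X)) = Mul(Add(-10, X), Mul(2, X)) = Mul(2, X, Add(-10, X)))
Function('F')(M) = Add(-141, Mul(-1, Pow(M, 2))) (Function('F')(M) = Add(9, Mul(-1, Add(Mul(M, M), Mul(2, -5, Add(-10, -5))))) = Add(9, Mul(-1, Add(Pow(M, 2), Mul(2, -5, -15)))) = Add(9, Mul(-1, Add(Pow(M, 2), 150))) = Add(9, Mul(-1, Add(150, Pow(M, 2)))) = Add(9, Add(-150, Mul(-1, Pow(M, 2)))) = Add(-141, Mul(-1, Pow(M, 2))))
Add(Function('F')(-111), Mul(-1, Pow(Add(-27805, -18912), -1))) = Add(Add(-141, Mul(-1, Pow(-111, 2))), Mul(-1, Pow(Add(-27805, -18912), -1))) = Add(Add(-141, Mul(-1, 12321)), Mul(-1, Pow(-46717, -1))) = Add(Add(-141, -12321), Mul(-1, Rational(-1, 46717))) = Add(-12462, Rational(1, 46717)) = Rational(-582187253, 46717)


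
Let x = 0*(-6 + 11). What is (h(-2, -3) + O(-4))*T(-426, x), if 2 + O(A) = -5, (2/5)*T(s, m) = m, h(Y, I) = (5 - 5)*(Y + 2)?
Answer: 0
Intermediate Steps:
h(Y, I) = 0 (h(Y, I) = 0*(2 + Y) = 0)
x = 0 (x = 0*5 = 0)
T(s, m) = 5*m/2
O(A) = -7 (O(A) = -2 - 5 = -7)
(h(-2, -3) + O(-4))*T(-426, x) = (0 - 7)*((5/2)*0) = -7*0 = 0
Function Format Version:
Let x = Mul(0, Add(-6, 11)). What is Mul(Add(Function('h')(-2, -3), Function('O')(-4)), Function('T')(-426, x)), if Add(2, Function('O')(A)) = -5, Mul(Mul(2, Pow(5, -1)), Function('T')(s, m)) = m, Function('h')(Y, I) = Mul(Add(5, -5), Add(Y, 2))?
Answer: 0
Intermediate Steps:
Function('h')(Y, I) = 0 (Function('h')(Y, I) = Mul(0, Add(2, Y)) = 0)
x = 0 (x = Mul(0, 5) = 0)
Function('T')(s, m) = Mul(Rational(5, 2), m)
Function('O')(A) = -7 (Function('O')(A) = Add(-2, -5) = -7)
Mul(Add(Function('h')(-2, -3), Function('O')(-4)), Function('T')(-426, x)) = Mul(Add(0, -7), Mul(Rational(5, 2), 0)) = Mul(-7, 0) = 0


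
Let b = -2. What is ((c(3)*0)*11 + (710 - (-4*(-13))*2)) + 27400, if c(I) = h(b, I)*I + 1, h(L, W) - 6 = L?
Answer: 28006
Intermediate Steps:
h(L, W) = 6 + L
c(I) = 1 + 4*I (c(I) = (6 - 2)*I + 1 = 4*I + 1 = 1 + 4*I)
((c(3)*0)*11 + (710 - (-4*(-13))*2)) + 27400 = (((1 + 4*3)*0)*11 + (710 - (-4*(-13))*2)) + 27400 = (((1 + 12)*0)*11 + (710 - 52*2)) + 27400 = ((13*0)*11 + (710 - 1*104)) + 27400 = (0*11 + (710 - 104)) + 27400 = (0 + 606) + 27400 = 606 + 27400 = 28006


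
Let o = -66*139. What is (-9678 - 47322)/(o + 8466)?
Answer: 4750/59 ≈ 80.508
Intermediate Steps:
o = -9174
(-9678 - 47322)/(o + 8466) = (-9678 - 47322)/(-9174 + 8466) = -57000/(-708) = -57000*(-1/708) = 4750/59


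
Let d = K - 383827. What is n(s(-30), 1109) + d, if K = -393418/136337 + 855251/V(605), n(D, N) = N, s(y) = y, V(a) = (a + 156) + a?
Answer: -71159935390957/186236342 ≈ -3.8210e+5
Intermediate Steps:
V(a) = 156 + 2*a (V(a) = (156 + a) + a = 156 + 2*a)
K = 116064946599/186236342 (K = -393418/136337 + 855251/(156 + 2*605) = -393418*1/136337 + 855251/(156 + 1210) = -393418/136337 + 855251/1366 = 116064946599/186236342 ≈ 623.21)
d = -71366471494235/186236342 (d = 116064946599/186236342 - 383827 = -71366471494235/186236342 ≈ -3.8320e+5)
n(s(-30), 1109) + d = 1109 - 71366471494235/186236342 = -71159935390957/186236342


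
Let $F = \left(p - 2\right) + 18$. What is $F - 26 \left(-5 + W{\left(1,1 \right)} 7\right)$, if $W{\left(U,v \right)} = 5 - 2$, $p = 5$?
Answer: $-395$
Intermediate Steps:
$W{\left(U,v \right)} = 3$
$F = 21$ ($F = \left(5 - 2\right) + 18 = 3 + 18 = 21$)
$F - 26 \left(-5 + W{\left(1,1 \right)} 7\right) = 21 - 26 \left(-5 + 3 \cdot 7\right) = 21 - 26 \left(-5 + 21\right) = 21 - 416 = -395$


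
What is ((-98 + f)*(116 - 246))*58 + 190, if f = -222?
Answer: 2412990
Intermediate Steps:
((-98 + f)*(116 - 246))*58 + 190 = ((-98 - 222)*(116 - 246))*58 + 190 = -320*(-130)*58 + 190 = 41600*58 + 190 = 2412800 + 190 = 2412990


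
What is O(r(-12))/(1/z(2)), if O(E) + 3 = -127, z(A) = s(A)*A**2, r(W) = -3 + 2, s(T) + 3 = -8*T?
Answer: 9880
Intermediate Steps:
s(T) = -3 - 8*T
r(W) = -1
z(A) = A**2*(-3 - 8*A) (z(A) = (-3 - 8*A)*A**2 = A**2*(-3 - 8*A))
O(E) = -130 (O(E) = -3 - 127 = -130)
O(r(-12))/(1/z(2)) = -130*2**2*(-3 - 8*2) = -130*4*(-3 - 16) = -130*4*(-19) = -130/(1/(-76)) = -130/(-1/76) = -130*(-76) = 9880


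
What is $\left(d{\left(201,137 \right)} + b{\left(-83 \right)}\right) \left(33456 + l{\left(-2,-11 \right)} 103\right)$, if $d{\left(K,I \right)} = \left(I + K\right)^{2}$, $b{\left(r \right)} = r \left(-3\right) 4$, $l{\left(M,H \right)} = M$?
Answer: $3831730000$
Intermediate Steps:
$b{\left(r \right)} = - 12 r$ ($b{\left(r \right)} = - 3 r 4 = - 12 r$)
$\left(d{\left(201,137 \right)} + b{\left(-83 \right)}\right) \left(33456 + l{\left(-2,-11 \right)} 103\right) = \left(\left(137 + 201\right)^{2} - -996\right) \left(33456 - 206\right) = \left(338^{2} + 996\right) \left(33456 - 206\right) = \left(114244 + 996\right) 33250 = 115240 \cdot 33250 = 3831730000$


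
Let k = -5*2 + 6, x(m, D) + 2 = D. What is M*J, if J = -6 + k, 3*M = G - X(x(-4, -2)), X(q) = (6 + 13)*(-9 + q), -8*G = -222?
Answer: -5495/6 ≈ -915.83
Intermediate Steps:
G = 111/4 (G = -1/8*(-222) = 111/4 ≈ 27.750)
x(m, D) = -2 + D
k = -4 (k = -10 + 6 = -4)
X(q) = -171 + 19*q (X(q) = 19*(-9 + q) = -171 + 19*q)
M = 1099/12 (M = (111/4 - (-171 + 19*(-2 - 2)))/3 = (111/4 - (-171 + 19*(-4)))/3 = (111/4 - (-171 - 76))/3 = (111/4 - 1*(-247))/3 = (111/4 + 247)/3 = (1/3)*(1099/4) = 1099/12 ≈ 91.583)
J = -10 (J = -6 - 4 = -10)
M*J = (1099/12)*(-10) = -5495/6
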